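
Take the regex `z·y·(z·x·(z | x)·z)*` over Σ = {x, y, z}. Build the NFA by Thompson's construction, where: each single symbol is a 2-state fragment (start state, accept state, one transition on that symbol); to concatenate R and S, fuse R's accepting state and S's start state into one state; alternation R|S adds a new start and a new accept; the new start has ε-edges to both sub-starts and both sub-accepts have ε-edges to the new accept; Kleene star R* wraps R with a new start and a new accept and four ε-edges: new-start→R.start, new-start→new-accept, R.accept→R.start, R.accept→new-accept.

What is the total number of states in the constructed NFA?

By structural recursion:
Each of the 7 symbol leaves contributes a 2-state fragment.
  z | x — 6 states
  z·x·(z | x)·z — 9 states
  (z·x·(z | x)·z)* — 11 states
  z·y·(z·x·(z | x)·z)* — 13 states

13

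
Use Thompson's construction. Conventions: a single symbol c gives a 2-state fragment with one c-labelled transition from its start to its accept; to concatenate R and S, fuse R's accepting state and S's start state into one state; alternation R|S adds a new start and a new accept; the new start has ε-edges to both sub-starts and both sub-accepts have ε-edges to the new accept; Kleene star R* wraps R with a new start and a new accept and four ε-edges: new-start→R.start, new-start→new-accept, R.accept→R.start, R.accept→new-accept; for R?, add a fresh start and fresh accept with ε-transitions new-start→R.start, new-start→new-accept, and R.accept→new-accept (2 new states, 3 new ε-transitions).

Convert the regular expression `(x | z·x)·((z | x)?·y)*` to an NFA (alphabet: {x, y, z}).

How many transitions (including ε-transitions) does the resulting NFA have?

21

Building bottom-up:
Each of the 6 symbol leaves contributes 1 transition (1 symbol, 0 ε).
  z·x — 2 transitions (2 symbol, 0 ε)
  x | z·x — 7 transitions (3 symbol, 4 ε)
  z | x — 6 transitions (2 symbol, 4 ε)
  (z | x)? — 9 transitions (2 symbol, 7 ε)
  (z | x)?·y — 10 transitions (3 symbol, 7 ε)
  ((z | x)?·y)* — 14 transitions (3 symbol, 11 ε)
  (x | z·x)·((z | x)?·y)* — 21 transitions (6 symbol, 15 ε)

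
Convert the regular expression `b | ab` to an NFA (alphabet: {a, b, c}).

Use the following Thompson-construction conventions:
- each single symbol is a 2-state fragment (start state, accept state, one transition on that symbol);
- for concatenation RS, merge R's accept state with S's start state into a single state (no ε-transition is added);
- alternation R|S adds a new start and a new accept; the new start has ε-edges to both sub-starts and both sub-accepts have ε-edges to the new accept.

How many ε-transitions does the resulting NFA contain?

4

Building bottom-up:
Each of the 3 symbol leaves contributes 0 ε-transitions.
  ab → 0 ε-transitions
  b | ab → 4 ε-transitions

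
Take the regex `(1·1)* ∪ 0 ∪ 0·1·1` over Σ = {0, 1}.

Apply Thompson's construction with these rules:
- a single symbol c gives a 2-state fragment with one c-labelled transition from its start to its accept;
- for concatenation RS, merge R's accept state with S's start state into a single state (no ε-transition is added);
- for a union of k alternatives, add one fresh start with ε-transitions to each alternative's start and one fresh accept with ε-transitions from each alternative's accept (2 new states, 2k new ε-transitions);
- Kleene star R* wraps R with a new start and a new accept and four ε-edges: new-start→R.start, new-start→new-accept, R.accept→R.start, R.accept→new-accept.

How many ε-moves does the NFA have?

10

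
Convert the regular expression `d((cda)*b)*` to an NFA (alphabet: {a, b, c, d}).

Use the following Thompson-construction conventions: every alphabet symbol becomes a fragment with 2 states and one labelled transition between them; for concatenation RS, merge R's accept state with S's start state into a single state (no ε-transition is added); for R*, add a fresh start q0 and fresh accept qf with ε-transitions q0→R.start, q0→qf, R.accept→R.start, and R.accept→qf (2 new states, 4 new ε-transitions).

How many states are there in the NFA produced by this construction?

By structural recursion:
Each of the 5 symbol leaves contributes a 2-state fragment.
  cda → 4 states
  (cda)* → 6 states
  (cda)*b → 7 states
  ((cda)*b)* → 9 states
  d((cda)*b)* → 10 states

10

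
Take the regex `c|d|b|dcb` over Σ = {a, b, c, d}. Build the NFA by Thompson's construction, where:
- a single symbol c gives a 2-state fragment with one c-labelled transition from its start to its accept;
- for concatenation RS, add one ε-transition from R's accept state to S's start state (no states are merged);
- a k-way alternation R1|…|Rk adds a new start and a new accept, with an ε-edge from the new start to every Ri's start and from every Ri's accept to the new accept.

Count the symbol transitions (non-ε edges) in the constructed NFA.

6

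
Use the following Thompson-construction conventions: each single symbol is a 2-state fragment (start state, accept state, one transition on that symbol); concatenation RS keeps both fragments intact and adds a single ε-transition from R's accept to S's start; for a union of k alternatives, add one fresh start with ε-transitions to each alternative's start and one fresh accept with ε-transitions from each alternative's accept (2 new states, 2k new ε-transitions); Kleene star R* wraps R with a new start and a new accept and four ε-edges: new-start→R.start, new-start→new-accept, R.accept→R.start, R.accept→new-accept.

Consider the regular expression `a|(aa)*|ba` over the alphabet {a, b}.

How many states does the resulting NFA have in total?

By structural recursion:
Each of the 5 symbol leaves contributes a 2-state fragment.
  aa = 4 states
  (aa)* = 6 states
  ba = 4 states
  a|(aa)*|ba = 14 states

14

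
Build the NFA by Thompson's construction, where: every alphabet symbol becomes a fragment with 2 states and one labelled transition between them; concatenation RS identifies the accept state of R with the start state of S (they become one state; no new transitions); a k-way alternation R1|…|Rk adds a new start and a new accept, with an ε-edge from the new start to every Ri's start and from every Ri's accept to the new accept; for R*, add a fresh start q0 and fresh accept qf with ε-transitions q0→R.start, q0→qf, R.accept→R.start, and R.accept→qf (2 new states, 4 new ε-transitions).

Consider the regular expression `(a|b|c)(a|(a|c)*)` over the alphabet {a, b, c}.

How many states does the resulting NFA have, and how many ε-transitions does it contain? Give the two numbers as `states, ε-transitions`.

By structural recursion:
Each of the 6 symbol leaves contributes 2 states and 0 ε-transitions.
  a|b|c → 8 states, 6 ε-transitions
  a|c → 6 states, 4 ε-transitions
  (a|c)* → 8 states, 8 ε-transitions
  a|(a|c)* → 12 states, 12 ε-transitions
  (a|b|c)(a|(a|c)*) → 19 states, 18 ε-transitions

19, 18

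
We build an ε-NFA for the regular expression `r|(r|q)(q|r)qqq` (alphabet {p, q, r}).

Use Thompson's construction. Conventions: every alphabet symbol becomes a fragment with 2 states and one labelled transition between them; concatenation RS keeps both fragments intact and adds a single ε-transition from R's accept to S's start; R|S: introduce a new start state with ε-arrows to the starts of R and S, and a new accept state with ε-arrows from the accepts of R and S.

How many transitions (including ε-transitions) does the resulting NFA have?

24

Building bottom-up:
Each of the 8 symbol leaves contributes 1 transition (1 symbol, 0 ε).
  r|q → 6 transitions (2 symbol, 4 ε)
  q|r → 6 transitions (2 symbol, 4 ε)
  (r|q)(q|r)qqq → 19 transitions (7 symbol, 12 ε)
  r|(r|q)(q|r)qqq → 24 transitions (8 symbol, 16 ε)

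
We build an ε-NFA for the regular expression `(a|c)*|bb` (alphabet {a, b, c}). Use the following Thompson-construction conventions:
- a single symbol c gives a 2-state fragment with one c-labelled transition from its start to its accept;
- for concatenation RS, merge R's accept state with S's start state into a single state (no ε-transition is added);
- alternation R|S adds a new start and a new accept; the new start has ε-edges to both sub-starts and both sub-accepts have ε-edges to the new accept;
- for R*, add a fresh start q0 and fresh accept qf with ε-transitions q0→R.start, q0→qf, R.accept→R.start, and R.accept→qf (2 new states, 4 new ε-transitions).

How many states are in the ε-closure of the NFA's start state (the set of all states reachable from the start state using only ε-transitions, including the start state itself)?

8

Work bottom-up. For each fragment F, track |ε-closure(F.start)| and whether F's accept lies in that closure (i.e. whether F accepts ε). A single-symbol fragment has closure size 1 and does not accept ε.
  a|c : |closure| = 1 + 1 + 1 = 3 (the new accept is not ε-reachable since no branch accepts ε)
  (a|c)* : the star's fresh start ε-reaches both the body's start and the fresh accept: |closure| = 2 + 3 = 5
  bb : |closure| equals the left operand's closure size = 1 (its accept is not ε-reachable, so the closure stops there)
  (a|c)*|bb : new start ε-reaches every alternative's start; at least one alternative accepts ε, so the union's new accept is reached too: |closure| = 1 + 5 + 1 + 1 = 8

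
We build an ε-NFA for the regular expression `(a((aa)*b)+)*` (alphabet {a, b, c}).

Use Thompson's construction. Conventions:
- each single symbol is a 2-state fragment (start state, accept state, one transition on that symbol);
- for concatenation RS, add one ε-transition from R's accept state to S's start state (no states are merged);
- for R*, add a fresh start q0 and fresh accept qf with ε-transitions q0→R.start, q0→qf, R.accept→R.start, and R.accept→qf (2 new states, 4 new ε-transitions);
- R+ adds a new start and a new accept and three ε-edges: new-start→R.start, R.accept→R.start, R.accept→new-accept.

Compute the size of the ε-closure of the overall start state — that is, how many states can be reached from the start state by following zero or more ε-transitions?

3

Let C(F) = |ε-closure(F.start)| within fragment F, and note whether F accepts ε. Symbol fragments have C = 1 and do not accept ε. Then:
  aa → C equals the left operand's closure size = 1 (its accept is not ε-reachable, so the closure stops there)
  (aa)* → the star's fresh start ε-reaches both the body's start and the fresh accept: C = 2 + 1 = 3
  (aa)*b → the left operand accepts ε, so the closure extends into the next operand (via the concat ε-link); C = 3 + 1 = 4
  ((aa)*b)+ → C = 1 + 4 = 5 (the body doesn't accept ε, so the new accept is not reached)
  a((aa)*b)+ → same as the first factor's closure: C = 1
  (a((aa)*b)+)* → the star's fresh start ε-reaches both the body's start and the fresh accept: C = 2 + 1 = 3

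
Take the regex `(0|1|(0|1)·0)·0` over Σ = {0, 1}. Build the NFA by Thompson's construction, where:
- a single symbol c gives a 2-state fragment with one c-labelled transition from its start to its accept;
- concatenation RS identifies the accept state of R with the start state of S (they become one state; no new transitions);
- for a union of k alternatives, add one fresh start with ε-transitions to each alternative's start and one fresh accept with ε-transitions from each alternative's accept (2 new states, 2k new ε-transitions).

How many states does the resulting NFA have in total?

14

Recursing over subexpressions:
Each of the 6 symbol leaves contributes a 2-state fragment.
  0|1 = 6 states
  (0|1)·0 = 7 states
  0|1|(0|1)·0 = 13 states
  (0|1|(0|1)·0)·0 = 14 states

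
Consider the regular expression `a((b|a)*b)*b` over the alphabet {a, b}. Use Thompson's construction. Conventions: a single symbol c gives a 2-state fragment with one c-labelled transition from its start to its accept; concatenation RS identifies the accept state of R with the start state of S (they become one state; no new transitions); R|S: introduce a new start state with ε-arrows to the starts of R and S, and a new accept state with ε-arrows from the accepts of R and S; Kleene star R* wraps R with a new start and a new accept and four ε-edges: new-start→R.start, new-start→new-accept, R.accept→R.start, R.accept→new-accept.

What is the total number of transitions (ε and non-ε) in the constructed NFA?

17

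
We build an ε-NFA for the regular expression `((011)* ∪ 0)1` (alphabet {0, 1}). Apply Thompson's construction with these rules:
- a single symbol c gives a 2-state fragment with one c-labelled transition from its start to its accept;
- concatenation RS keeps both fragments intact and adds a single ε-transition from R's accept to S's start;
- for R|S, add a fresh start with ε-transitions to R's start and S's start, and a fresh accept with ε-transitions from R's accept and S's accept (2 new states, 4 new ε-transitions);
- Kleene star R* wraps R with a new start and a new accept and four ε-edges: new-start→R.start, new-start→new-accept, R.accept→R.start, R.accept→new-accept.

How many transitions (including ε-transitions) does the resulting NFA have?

16

Building bottom-up:
Each of the 5 symbol leaves contributes 1 transition (1 symbol, 0 ε).
  011 = 5 transitions (3 symbol, 2 ε)
  (011)* = 9 transitions (3 symbol, 6 ε)
  (011)* ∪ 0 = 14 transitions (4 symbol, 10 ε)
  ((011)* ∪ 0)1 = 16 transitions (5 symbol, 11 ε)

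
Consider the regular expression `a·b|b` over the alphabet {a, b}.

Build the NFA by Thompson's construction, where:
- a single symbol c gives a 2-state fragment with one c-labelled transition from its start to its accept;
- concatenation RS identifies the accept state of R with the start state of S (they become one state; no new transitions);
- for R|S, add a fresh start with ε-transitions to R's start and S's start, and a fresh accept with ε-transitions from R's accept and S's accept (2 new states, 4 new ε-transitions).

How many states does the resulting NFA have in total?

Bottom-up over the parse tree:
Each of the 3 symbol leaves contributes a 2-state fragment.
  a·b → 3 states
  a·b|b → 7 states

7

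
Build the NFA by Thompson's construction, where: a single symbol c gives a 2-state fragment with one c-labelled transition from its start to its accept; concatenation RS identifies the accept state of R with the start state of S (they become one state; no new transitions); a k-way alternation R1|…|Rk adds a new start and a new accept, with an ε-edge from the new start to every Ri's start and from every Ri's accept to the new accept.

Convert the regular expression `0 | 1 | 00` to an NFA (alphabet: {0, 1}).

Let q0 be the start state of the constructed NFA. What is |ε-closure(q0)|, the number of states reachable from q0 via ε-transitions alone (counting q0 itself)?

4

Work bottom-up. For each fragment F, track |ε-closure(F.start)| and whether F's accept lies in that closure (i.e. whether F accepts ε). A single-symbol fragment has closure size 1 and does not accept ε.
  00 — same as the first factor's closure: C = 1
  0 | 1 | 00 — new start ε-reaches every alternative's start; none of them accept ε, so the new accept is not reached: C = 1 + 1 + 1 + 1 = 4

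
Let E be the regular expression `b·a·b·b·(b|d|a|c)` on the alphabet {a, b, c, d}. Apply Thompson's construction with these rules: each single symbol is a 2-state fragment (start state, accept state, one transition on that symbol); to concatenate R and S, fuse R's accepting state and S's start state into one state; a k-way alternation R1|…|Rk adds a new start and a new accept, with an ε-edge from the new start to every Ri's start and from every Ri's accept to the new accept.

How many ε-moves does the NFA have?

Per subexpression:
Each of the 8 symbol leaves contributes 0 ε-transitions.
  b|d|a|c = 8 ε-transitions
  b·a·b·b·(b|d|a|c) = 8 ε-transitions

8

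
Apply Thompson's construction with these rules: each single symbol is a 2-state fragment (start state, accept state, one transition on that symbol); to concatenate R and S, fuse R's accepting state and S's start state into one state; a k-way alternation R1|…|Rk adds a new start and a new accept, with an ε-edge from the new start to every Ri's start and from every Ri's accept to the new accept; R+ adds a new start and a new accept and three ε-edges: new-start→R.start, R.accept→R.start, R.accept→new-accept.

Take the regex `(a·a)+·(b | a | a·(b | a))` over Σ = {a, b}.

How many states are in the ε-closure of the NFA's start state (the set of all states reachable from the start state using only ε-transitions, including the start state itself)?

Compute the ε-closure size of each fragment's start state recursively; a symbol fragment's start has no outgoing ε-edge, so its closure is just itself (size 1).
  a·a → same as the first factor's closure: |closure| = 1
  (a·a)+ → new start ε-reaches only the body's start; the new accept needs a symbol first: |closure| = 1 + 1 = 2
  b | a → new start ε-reaches every alternative's start; none of them accept ε, so the new accept is not reached: |closure| = 1 + 1 + 1 = 3
  a·(b | a) → |closure| equals the left operand's closure size = 1 (its accept is not ε-reachable, so the closure stops there)
  b | a | a·(b | a) → |closure| = 1 + 1 + 1 + 1 = 4 (the new accept is not ε-reachable since no branch accepts ε)
  (a·a)+·(b | a | a·(b | a)) → same as the first factor's closure: |closure| = 2

2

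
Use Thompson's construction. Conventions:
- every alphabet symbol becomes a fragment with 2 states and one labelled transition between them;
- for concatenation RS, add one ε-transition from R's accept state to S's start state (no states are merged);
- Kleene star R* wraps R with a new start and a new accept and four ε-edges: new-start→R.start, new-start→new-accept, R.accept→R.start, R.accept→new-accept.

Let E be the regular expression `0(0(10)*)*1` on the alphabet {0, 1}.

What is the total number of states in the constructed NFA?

14

Building bottom-up:
Each of the 5 symbol leaves contributes a 2-state fragment.
  10 : 4 states
  (10)* : 6 states
  0(10)* : 8 states
  (0(10)*)* : 10 states
  0(0(10)*)*1 : 14 states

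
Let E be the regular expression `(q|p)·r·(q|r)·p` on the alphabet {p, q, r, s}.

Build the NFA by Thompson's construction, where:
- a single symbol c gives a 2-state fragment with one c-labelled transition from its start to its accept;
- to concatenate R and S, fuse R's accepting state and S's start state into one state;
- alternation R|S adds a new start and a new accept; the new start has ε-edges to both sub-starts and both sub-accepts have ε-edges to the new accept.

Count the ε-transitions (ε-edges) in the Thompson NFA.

8

Recursing over subexpressions:
Each of the 6 symbol leaves contributes 0 ε-transitions.
  q|p : 4 ε-transitions
  q|r : 4 ε-transitions
  (q|p)·r·(q|r)·p : 8 ε-transitions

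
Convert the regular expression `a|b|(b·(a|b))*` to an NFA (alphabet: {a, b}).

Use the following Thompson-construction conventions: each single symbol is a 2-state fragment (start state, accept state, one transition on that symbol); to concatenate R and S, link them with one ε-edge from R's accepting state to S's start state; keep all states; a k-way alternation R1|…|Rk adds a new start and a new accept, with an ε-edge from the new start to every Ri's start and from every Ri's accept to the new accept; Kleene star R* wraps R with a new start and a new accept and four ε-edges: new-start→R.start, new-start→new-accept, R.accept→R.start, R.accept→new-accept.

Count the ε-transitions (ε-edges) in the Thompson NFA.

15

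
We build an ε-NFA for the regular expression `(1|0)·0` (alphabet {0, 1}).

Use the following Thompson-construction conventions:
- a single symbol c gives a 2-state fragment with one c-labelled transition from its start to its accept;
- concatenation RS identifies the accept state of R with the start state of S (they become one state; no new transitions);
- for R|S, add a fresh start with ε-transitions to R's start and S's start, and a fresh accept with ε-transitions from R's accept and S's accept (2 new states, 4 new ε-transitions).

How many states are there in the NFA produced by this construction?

7

Bottom-up over the parse tree:
Each of the 3 symbol leaves contributes a 2-state fragment.
  1|0 : 6 states
  (1|0)·0 : 7 states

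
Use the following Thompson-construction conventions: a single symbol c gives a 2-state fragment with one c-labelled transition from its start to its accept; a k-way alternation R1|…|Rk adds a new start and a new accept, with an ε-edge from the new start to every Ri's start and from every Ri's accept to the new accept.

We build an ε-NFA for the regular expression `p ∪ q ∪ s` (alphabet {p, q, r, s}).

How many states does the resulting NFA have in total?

8

Per subexpression:
Each of the 3 symbol leaves contributes a 2-state fragment.
  p ∪ q ∪ s → 8 states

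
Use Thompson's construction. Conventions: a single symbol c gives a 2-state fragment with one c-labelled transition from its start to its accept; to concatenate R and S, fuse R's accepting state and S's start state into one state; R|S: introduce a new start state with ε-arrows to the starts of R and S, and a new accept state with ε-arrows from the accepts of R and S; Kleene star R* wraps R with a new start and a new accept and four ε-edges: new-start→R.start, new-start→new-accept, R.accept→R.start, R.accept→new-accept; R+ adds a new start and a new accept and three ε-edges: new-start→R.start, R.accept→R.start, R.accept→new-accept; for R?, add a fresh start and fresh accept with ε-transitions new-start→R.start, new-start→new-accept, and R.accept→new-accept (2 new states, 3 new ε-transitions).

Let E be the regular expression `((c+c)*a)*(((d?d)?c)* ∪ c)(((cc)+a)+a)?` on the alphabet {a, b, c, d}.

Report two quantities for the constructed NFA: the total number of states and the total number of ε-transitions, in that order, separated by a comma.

By structural recursion:
Each of the 11 symbol leaves contributes 2 states and 0 ε-transitions.
  c+ — 4 states, 3 ε-transitions
  c+c — 5 states, 3 ε-transitions
  (c+c)* — 7 states, 7 ε-transitions
  (c+c)*a — 8 states, 7 ε-transitions
  ((c+c)*a)* — 10 states, 11 ε-transitions
  d? — 4 states, 3 ε-transitions
  d?d — 5 states, 3 ε-transitions
  (d?d)? — 7 states, 6 ε-transitions
  (d?d)?c — 8 states, 6 ε-transitions
  ((d?d)?c)* — 10 states, 10 ε-transitions
  ((d?d)?c)* ∪ c — 14 states, 14 ε-transitions
  cc — 3 states, 0 ε-transitions
  (cc)+ — 5 states, 3 ε-transitions
  (cc)+a — 6 states, 3 ε-transitions
  ((cc)+a)+ — 8 states, 6 ε-transitions
  ((cc)+a)+a — 9 states, 6 ε-transitions
  (((cc)+a)+a)? — 11 states, 9 ε-transitions
  ((c+c)*a)*(((d?d)?c)* ∪ c)(((cc)+a)+a)? — 33 states, 34 ε-transitions

33, 34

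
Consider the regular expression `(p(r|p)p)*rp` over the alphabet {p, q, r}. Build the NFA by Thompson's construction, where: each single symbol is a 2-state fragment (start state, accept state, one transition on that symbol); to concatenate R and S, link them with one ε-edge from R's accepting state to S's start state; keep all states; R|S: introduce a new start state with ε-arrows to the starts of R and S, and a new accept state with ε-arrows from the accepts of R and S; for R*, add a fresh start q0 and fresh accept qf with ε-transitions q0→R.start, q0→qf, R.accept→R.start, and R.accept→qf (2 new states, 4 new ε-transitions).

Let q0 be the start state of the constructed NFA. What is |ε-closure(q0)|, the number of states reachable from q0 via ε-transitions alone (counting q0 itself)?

4

Work bottom-up. For each fragment F, track |ε-closure(F.start)| and whether F's accept lies in that closure (i.e. whether F accepts ε). A single-symbol fragment has closure size 1 and does not accept ε.
  r|p → new start ε-reaches every alternative's start; none of them accept ε, so the new accept is not reached: |ε-closure| = 1 + 1 + 1 = 3
  p(r|p)p → |ε-closure| equals the left operand's closure size = 1 (its accept is not ε-reachable, so the closure stops there)
  (p(r|p)p)* → the star's fresh start ε-reaches both the body's start and the fresh accept: |ε-closure| = 2 + 1 = 3
  (p(r|p)p)*rp → |ε-closure| = 3 + 1 = 4 (closure spills across the concat boundary because the left factor accepts ε)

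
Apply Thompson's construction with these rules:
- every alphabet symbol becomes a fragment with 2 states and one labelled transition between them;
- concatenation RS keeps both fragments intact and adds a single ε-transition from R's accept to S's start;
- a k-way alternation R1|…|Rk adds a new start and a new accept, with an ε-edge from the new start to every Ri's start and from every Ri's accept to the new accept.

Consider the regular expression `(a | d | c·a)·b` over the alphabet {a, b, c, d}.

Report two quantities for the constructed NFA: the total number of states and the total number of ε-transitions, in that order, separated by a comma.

12, 8

Recursing over subexpressions:
Each of the 5 symbol leaves contributes 2 states and 0 ε-transitions.
  c·a → 4 states, 1 ε-transition
  a | d | c·a → 10 states, 7 ε-transitions
  (a | d | c·a)·b → 12 states, 8 ε-transitions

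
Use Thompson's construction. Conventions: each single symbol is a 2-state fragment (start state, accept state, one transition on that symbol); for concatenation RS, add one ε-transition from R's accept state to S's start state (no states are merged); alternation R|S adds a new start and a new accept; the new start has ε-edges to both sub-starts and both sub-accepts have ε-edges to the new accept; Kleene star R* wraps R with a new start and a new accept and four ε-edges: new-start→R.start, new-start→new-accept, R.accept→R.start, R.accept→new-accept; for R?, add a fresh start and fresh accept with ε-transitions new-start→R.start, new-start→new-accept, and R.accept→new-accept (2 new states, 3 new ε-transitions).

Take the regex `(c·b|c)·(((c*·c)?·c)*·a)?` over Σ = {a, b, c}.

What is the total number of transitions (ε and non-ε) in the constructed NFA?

30

Recursing over subexpressions:
Each of the 7 symbol leaves contributes 1 transition (1 symbol, 0 ε).
  c·b = 3 transitions (2 symbol, 1 ε)
  c·b|c = 8 transitions (3 symbol, 5 ε)
  c* = 5 transitions (1 symbol, 4 ε)
  c*·c = 7 transitions (2 symbol, 5 ε)
  (c*·c)? = 10 transitions (2 symbol, 8 ε)
  (c*·c)?·c = 12 transitions (3 symbol, 9 ε)
  ((c*·c)?·c)* = 16 transitions (3 symbol, 13 ε)
  ((c*·c)?·c)*·a = 18 transitions (4 symbol, 14 ε)
  (((c*·c)?·c)*·a)? = 21 transitions (4 symbol, 17 ε)
  (c·b|c)·(((c*·c)?·c)*·a)? = 30 transitions (7 symbol, 23 ε)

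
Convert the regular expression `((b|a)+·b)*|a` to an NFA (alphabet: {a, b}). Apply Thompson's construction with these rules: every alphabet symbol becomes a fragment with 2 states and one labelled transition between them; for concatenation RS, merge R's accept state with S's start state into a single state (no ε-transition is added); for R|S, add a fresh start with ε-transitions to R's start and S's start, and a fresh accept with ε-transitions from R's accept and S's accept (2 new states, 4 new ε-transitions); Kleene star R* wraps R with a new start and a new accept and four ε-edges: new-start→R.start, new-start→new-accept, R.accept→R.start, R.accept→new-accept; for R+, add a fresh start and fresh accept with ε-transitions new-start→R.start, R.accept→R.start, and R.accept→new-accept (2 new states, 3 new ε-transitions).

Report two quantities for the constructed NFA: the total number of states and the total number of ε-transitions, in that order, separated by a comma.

15, 15

Building bottom-up:
Each of the 4 symbol leaves contributes 2 states and 0 ε-transitions.
  b|a = 6 states, 4 ε-transitions
  (b|a)+ = 8 states, 7 ε-transitions
  (b|a)+·b = 9 states, 7 ε-transitions
  ((b|a)+·b)* = 11 states, 11 ε-transitions
  ((b|a)+·b)*|a = 15 states, 15 ε-transitions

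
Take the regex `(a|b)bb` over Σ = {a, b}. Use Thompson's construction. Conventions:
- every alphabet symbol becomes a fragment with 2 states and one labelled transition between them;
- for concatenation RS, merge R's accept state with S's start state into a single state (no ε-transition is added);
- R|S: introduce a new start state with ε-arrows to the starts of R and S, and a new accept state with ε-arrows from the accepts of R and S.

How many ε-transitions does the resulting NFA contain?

Building bottom-up:
Each of the 4 symbol leaves contributes 0 ε-transitions.
  a|b — 4 ε-transitions
  (a|b)bb — 4 ε-transitions

4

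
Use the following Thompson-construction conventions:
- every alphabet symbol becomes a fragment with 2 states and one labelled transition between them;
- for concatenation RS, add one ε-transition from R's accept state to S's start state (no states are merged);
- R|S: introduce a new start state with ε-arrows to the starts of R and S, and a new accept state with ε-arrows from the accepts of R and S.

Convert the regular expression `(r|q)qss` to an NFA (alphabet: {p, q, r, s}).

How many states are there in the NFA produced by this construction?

12

Bottom-up over the parse tree:
Each of the 5 symbol leaves contributes a 2-state fragment.
  r|q = 6 states
  (r|q)qss = 12 states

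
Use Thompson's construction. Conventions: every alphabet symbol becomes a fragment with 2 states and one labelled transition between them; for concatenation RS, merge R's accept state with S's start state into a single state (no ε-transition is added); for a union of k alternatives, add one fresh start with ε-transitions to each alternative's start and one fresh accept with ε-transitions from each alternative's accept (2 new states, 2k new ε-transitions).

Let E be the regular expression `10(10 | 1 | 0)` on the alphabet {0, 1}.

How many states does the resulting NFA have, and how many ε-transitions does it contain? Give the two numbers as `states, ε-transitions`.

Bottom-up over the parse tree:
Each of the 6 symbol leaves contributes 2 states and 0 ε-transitions.
  10 → 3 states, 0 ε-transitions
  10 | 1 | 0 → 9 states, 6 ε-transitions
  10(10 | 1 | 0) → 11 states, 6 ε-transitions

11, 6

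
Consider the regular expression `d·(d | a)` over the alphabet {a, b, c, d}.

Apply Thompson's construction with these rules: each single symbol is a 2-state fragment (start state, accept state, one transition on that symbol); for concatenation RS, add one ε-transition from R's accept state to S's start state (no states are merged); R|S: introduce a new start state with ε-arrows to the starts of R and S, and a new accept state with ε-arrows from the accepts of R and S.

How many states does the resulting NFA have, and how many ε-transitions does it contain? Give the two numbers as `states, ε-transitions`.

Building bottom-up:
Each of the 3 symbol leaves contributes 2 states and 0 ε-transitions.
  d | a : 6 states, 4 ε-transitions
  d·(d | a) : 8 states, 5 ε-transitions

8, 5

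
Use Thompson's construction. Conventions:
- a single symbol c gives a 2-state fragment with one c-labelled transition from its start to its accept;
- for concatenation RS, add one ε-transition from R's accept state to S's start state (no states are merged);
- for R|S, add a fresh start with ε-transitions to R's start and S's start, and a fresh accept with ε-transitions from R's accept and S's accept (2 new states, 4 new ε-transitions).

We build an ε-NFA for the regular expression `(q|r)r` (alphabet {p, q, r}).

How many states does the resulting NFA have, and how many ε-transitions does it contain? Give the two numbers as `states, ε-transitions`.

Building bottom-up:
Each of the 3 symbol leaves contributes 2 states and 0 ε-transitions.
  q|r : 6 states, 4 ε-transitions
  (q|r)r : 8 states, 5 ε-transitions

8, 5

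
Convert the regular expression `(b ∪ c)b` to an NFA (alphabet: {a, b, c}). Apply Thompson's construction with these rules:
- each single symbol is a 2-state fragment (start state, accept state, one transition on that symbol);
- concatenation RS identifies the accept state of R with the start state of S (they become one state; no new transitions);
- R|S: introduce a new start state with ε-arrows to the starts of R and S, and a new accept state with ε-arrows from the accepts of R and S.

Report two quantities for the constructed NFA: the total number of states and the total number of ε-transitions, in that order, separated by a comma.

7, 4

Building bottom-up:
Each of the 3 symbol leaves contributes 2 states and 0 ε-transitions.
  b ∪ c = 6 states, 4 ε-transitions
  (b ∪ c)b = 7 states, 4 ε-transitions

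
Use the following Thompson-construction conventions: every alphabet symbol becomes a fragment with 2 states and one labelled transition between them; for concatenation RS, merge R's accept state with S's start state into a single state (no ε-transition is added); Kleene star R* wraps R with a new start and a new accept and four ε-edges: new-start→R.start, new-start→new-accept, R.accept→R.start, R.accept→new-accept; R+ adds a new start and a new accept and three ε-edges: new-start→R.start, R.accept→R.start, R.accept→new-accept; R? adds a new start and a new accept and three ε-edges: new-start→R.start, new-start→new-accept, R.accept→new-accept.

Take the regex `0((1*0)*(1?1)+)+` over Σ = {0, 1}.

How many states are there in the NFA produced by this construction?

Recursing over subexpressions:
Each of the 5 symbol leaves contributes a 2-state fragment.
  1* → 4 states
  1*0 → 5 states
  (1*0)* → 7 states
  1? → 4 states
  1?1 → 5 states
  (1?1)+ → 7 states
  (1*0)*(1?1)+ → 13 states
  ((1*0)*(1?1)+)+ → 15 states
  0((1*0)*(1?1)+)+ → 16 states

16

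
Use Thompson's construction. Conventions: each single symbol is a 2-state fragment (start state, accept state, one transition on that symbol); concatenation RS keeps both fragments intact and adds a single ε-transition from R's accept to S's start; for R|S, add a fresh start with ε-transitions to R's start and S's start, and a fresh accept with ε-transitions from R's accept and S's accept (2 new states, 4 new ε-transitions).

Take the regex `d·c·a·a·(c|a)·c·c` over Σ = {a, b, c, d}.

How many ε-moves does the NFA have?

Bottom-up over the parse tree:
Each of the 8 symbol leaves contributes 0 ε-transitions.
  c|a : 4 ε-transitions
  d·c·a·a·(c|a)·c·c : 10 ε-transitions

10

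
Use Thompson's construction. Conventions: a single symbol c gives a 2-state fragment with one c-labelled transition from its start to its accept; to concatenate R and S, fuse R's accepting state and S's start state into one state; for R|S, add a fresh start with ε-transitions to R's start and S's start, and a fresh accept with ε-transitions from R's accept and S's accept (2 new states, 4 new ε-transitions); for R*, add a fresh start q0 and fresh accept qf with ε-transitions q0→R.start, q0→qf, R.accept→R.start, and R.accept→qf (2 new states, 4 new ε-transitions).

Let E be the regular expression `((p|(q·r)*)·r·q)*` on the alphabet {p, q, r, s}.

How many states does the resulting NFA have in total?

13

Bottom-up over the parse tree:
Each of the 5 symbol leaves contributes a 2-state fragment.
  q·r → 3 states
  (q·r)* → 5 states
  p|(q·r)* → 9 states
  (p|(q·r)*)·r·q → 11 states
  ((p|(q·r)*)·r·q)* → 13 states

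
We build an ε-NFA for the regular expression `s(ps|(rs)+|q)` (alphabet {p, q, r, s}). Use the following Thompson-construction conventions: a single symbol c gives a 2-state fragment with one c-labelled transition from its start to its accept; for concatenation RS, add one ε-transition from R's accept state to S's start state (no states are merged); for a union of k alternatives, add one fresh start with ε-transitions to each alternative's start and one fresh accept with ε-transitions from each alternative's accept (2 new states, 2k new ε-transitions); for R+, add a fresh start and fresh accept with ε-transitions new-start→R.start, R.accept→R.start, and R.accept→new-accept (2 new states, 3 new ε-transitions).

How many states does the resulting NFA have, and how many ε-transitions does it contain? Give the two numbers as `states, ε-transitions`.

Bottom-up over the parse tree:
Each of the 6 symbol leaves contributes 2 states and 0 ε-transitions.
  ps = 4 states, 1 ε-transition
  rs = 4 states, 1 ε-transition
  (rs)+ = 6 states, 4 ε-transitions
  ps|(rs)+|q = 14 states, 11 ε-transitions
  s(ps|(rs)+|q) = 16 states, 12 ε-transitions

16, 12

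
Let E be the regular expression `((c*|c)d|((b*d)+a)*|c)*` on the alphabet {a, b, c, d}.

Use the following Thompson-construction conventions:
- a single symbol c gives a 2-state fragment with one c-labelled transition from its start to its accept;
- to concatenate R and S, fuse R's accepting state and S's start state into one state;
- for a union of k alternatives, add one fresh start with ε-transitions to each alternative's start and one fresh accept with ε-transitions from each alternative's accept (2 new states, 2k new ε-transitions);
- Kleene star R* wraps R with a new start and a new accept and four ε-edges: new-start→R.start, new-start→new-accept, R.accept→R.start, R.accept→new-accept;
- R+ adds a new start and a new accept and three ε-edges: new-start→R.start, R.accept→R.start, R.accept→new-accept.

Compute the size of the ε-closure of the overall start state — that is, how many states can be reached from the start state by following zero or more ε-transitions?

17

Compute the ε-closure size of each fragment's start state recursively; a symbol fragment's start has no outgoing ε-edge, so its closure is just itself (size 1).
  c* : new start has ε-edges to the inner start and to the new accept, so |closure| = 2 + 1 = 3
  c*|c : |closure| = 1 (new start) + (3 + 1) + 1 (new accept, since some branch ε-reaches its own accept) = 6
  (c*|c)d : the left operand accepts ε, so the closure extends into the next operand (the shared merged state is already counted); |closure| = 6 + (1−1) = 6
  b* : new start has ε-edges to the inner start and to the new accept, so |closure| = 2 + 1 = 3
  b*d : the left operand accepts ε, so the closure extends into the next operand (the shared merged state is already counted); |closure| = 3 + (1−1) = 3
  (b*d)+ : new start ε-reaches only the body's start; the new accept needs a symbol first: |closure| = 1 + 3 = 4
  (b*d)+a : same as the first factor's closure: |closure| = 4
  ((b*d)+a)* : |closure| = 1 (new start) + 4 (body) + 1 (new accept) = 6
  (c*|c)d|((b*d)+a)*|c : new start ε-reaches every alternative's start; at least one alternative accepts ε, so the union's new accept is reached too: |closure| = 1 + 6 + 6 + 1 + 1 = 15
  ((c*|c)d|((b*d)+a)*|c)* : the star's fresh start ε-reaches both the body's start and the fresh accept: |closure| = 2 + 15 = 17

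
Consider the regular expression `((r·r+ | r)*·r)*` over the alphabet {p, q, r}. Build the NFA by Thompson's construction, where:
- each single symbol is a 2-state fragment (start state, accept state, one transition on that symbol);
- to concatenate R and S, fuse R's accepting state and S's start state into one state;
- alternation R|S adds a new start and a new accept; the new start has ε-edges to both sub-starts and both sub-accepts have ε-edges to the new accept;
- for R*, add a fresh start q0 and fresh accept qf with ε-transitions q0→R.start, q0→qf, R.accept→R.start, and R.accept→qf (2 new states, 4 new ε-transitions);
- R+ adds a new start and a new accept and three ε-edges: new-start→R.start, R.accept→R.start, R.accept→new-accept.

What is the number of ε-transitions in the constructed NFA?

15

Per subexpression:
Each of the 4 symbol leaves contributes 0 ε-transitions.
  r+ — 3 ε-transitions
  r·r+ — 3 ε-transitions
  r·r+ | r — 7 ε-transitions
  (r·r+ | r)* — 11 ε-transitions
  (r·r+ | r)*·r — 11 ε-transitions
  ((r·r+ | r)*·r)* — 15 ε-transitions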